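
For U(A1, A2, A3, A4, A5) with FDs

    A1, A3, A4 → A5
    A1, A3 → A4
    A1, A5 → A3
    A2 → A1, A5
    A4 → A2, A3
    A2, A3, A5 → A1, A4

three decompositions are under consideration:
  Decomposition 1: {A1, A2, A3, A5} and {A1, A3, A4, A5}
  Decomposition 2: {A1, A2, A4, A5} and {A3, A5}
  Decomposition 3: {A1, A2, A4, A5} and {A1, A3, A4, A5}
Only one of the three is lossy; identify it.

Decomposition 2

Decomposition 1: common = {A1, A3, A5}, closure = {A1, A2, A3, A4, A5} → lossless.
Decomposition 2: common = {A5}, closure = {A5} → lossy.
Decomposition 3: common = {A1, A4, A5}, closure = {A1, A2, A3, A4, A5} → lossless.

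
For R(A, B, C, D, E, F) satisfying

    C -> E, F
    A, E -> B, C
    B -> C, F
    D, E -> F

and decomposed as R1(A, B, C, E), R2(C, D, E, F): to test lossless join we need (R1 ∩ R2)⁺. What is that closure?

C, E, F

R1 ∩ R2 = {C, E}.
C → E, F applies, adding F
Closure: {C, E, F}.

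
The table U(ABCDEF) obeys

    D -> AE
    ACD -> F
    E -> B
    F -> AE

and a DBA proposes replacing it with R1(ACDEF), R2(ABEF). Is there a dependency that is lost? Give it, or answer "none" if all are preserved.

D → AE lies within R1.
ACD → F lies within R1.
E → B lies within R2.
F → AE lies within R1.
Every dependency is enforceable on the fragments, so the decomposition is dependency-preserving.

none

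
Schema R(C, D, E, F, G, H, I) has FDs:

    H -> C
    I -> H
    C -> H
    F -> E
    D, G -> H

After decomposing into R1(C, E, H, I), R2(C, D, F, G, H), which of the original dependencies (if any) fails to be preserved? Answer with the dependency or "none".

F -> E

Check F → E: no single fragment contains all of {E, F}, and the restricted closure of {F} across the fragments never reaches {E}.
H → C is preserved.
I → H is preserved.
C → H is preserved.
D, G → H is preserved.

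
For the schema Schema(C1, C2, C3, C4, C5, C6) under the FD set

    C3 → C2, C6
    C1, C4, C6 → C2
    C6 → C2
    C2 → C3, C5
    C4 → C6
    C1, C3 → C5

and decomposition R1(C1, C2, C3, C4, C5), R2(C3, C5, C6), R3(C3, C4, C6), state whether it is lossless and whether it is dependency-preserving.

Lossless test (chase): Rows 1 and 2 agree on C3; apply C3→C2, C6 and equate their C2, C6 entries. Rows 1 and 3 agree on C3; apply C3→C2, C6 and equate their C2, C6 entries. Rows 1 and 3 agree on C2; apply C2→C3, C5 and equate their C3, C5 entries. Row 1 is now all distinguished symbols — the join is lossless.
Dependency preservation: C3 → C2, C6; C1, C4, C6 → C2; C6 → C2 are not contained in any single fragment, but the restricted closure of each left-hand side across the fragments still reaches the right-hand side; the remaining FDs each lie inside some fragment. All dependencies are preserved.

lossless and dependency-preserving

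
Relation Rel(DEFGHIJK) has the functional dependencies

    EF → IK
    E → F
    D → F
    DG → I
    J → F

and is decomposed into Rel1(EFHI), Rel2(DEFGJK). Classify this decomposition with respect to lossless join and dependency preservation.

Lossless test: (EF)⁺ = {EFIK}, which is a superkey of neither fragment — lossy.
Dependency preservation: the restricted closure of {DG} across the fragments never reaches {I}, so DG → I cannot be enforced without a join — not preserved.

lossy and not dependency-preserving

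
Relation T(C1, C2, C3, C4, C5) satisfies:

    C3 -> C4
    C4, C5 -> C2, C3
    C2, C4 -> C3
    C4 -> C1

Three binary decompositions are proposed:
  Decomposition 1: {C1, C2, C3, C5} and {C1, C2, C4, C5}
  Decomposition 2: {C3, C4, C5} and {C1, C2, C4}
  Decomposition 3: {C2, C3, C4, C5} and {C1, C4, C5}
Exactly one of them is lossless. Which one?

Decomposition 3

Decomposition 1: common = {C1, C2, C5}, closure = {C1, C2, C5} → lossy.
Decomposition 2: common = {C4}, closure = {C1, C4} → lossy.
Decomposition 3: common = {C4, C5}, closure = {C1, C2, C3, C4, C5} → lossless.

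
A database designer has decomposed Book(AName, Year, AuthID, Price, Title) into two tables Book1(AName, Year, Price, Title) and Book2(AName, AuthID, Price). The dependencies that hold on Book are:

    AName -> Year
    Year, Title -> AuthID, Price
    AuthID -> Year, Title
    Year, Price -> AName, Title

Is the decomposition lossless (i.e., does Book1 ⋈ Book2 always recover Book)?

Common attributes: Book1 ∩ Book2 = {AName, Price}.
Closure of {AName, Price}: AName → Year applies, adding Year; Year, Price → AName, Title applies, adding Title; Year, Title → AuthID, Price applies, adding AuthID. So (AName, Price)⁺ = {AName, Year, AuthID, Price, Title}.
This closure contains every attribute of Book1, so Book1 ∩ Book2 → Book1. The join is lossless.

Yes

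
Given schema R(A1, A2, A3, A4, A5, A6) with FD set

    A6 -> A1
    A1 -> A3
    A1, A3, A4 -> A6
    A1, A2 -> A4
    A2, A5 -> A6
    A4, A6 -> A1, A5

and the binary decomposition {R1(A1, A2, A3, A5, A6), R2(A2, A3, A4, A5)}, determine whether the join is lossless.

Common attributes: R1 ∩ R2 = {A2, A3, A5}.
Closure of {A2, A3, A5}: A2, A5 → A6 applies, adding A6; A6 → A1 applies, adding A1; A1, A2 → A4 applies, adding A4. So (A2, A3, A5)⁺ = {A1, A2, A3, A4, A5, A6}.
This closure contains every attribute of R1, so R1 ∩ R2 → R1. The join is lossless.

Yes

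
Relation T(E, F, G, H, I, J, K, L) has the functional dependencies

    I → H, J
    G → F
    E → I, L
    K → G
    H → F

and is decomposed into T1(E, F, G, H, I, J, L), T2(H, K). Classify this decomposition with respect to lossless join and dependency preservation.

Lossless test: (H)⁺ = {F, H}, which is a superkey of neither fragment — lossy.
Dependency preservation: the restricted closure of {K} across the fragments never reaches {G}, so K → G cannot be enforced without a join — not preserved.

lossy and not dependency-preserving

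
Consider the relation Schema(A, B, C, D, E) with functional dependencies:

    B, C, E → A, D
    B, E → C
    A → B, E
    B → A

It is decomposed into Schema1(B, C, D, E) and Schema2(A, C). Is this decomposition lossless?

No

Common attributes: Schema1 ∩ Schema2 = {C}.
No dependency enlarges {C}, so (C)⁺ = {C}.
The closure contains neither all of Schema1 = {B, C, D, E} nor all of Schema2 = {A, C}, so the common attributes are not a superkey of either fragment. The join is lossy.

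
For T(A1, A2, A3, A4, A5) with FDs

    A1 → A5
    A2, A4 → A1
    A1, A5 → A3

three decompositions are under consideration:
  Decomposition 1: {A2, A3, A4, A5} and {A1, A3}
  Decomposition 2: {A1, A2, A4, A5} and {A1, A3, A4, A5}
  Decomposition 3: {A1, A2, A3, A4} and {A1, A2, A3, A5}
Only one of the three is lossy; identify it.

Decomposition 1: common = {A3}, closure = {A3} → lossy.
Decomposition 2: common = {A1, A4, A5}, closure = {A1, A3, A4, A5} → lossless.
Decomposition 3: common = {A1, A2, A3}, closure = {A1, A2, A3, A5} → lossless.

Decomposition 1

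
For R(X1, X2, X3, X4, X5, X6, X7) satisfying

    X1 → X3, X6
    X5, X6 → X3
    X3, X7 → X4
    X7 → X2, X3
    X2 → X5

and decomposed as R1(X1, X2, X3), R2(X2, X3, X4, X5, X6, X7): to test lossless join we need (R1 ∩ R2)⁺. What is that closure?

X2, X3, X5

R1 ∩ R2 = {X2, X3}.
X2 → X5 applies, adding X5
Closure: {X2, X3, X5}.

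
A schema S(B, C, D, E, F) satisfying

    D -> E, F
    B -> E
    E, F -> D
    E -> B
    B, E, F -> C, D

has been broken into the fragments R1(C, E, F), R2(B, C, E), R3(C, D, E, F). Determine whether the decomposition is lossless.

Yes

Chase test. Columns are B, C, D, E, F; row i has aⱼ where attribute j ∈ Ri, else bᵢⱼ.
Initial tableau (one row per fragment):
  row 1: b11 a2 b13 a4 a5
  row 2: a1 a2 b23 a4 b25
  row 3: b31 a2 a3 a4 a5
Rows 1 and 3 agree on E, F; apply E, F→D and equate their D entries.
Rows 1 and 2 agree on E; apply E→B and equate their B entries.
Rows 1 and 3 agree on E; apply E→B and equate their B entries.
Row 1 is now all distinguished symbols — the join is lossless.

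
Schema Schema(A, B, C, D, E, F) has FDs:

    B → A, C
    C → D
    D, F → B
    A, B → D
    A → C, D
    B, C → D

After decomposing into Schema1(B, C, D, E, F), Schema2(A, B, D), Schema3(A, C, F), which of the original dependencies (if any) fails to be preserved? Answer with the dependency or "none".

B → A, C: restricted closure across fragments reaches A, C.
C → D lies within Schema1.
D, F → B lies within Schema1.
A, B → D lies within Schema2.
A → C, D: restricted closure across fragments reaches C, D.
B, C → D lies within Schema1.
Every dependency is enforceable on the fragments, so the decomposition is dependency-preserving.

none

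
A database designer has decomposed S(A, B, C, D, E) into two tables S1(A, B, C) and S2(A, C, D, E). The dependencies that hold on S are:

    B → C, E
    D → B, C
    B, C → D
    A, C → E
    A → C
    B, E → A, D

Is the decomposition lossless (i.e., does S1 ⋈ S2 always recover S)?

No

Common attributes: S1 ∩ S2 = {A, C}.
Closure of {A, C}: A, C → E applies, adding E. So (A, C)⁺ = {A, C, E}.
The closure contains neither all of S1 = {A, B, C} nor all of S2 = {A, C, D, E}, so the common attributes are not a superkey of either fragment. The join is lossy.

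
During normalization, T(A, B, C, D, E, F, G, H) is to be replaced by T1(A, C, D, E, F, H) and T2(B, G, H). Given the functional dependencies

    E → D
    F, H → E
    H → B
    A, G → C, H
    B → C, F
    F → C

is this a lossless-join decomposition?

Common attributes: T1 ∩ T2 = {H}.
Closure of {H}: H → B applies, adding B; B → C, F applies, adding C, F; F, H → E applies, adding E; E → D applies, adding D. So (H)⁺ = {B, C, D, E, F, H}.
The closure contains neither all of T1 = {A, C, D, E, F, H} nor all of T2 = {B, G, H}, so the common attributes are not a superkey of either fragment. The join is lossy.

No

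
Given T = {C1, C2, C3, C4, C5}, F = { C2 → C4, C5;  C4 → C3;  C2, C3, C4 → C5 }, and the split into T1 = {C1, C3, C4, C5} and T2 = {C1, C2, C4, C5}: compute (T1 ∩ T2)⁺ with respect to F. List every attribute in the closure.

C1, C3, C4, C5

T1 ∩ T2 = {C1, C4, C5}.
C4 → C3 applies, adding C3
Closure: {C1, C3, C4, C5}.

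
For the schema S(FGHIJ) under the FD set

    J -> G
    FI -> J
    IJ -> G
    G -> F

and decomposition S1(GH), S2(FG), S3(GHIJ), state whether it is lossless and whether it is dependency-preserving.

Lossless test (chase): Rows 1 and 2 agree on G; apply G→F and equate their F entries. Rows 1 and 3 agree on G; apply G→F and equate their F entries. Row 3 is now all distinguished symbols — the join is lossless.
Dependency preservation: the restricted closure of {FI} across the fragments never reaches {J}, so FI → J cannot be enforced without a join — not preserved.

lossless but not dependency-preserving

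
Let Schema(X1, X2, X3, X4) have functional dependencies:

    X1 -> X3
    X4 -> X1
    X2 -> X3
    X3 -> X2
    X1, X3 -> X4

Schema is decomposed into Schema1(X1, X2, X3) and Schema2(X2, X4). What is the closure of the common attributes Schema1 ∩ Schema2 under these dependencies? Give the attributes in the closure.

Schema1 ∩ Schema2 = {X2}.
X2 → X3 applies, adding X3
Closure: {X2, X3}.

X2, X3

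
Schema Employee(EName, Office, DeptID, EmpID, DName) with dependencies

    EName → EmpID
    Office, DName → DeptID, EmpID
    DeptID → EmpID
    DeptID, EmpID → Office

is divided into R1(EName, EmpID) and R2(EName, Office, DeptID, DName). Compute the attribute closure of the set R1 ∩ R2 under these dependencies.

R1 ∩ R2 = {EName}.
EName → EmpID applies, adding EmpID
Closure: {EName, EmpID}.

EName, EmpID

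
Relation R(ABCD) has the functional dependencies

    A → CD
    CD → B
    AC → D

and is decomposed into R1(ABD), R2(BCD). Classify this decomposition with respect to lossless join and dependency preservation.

Lossless test: (BD)⁺ = {BD}, which is a superkey of neither fragment — lossy.
Dependency preservation: the restricted closure of {A} across the fragments never reaches {CD}, so A → CD cannot be enforced without a join — not preserved.

lossy and not dependency-preserving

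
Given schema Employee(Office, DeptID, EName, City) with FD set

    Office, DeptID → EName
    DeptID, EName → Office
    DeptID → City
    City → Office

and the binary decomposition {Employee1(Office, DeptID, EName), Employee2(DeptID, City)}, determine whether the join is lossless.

Yes

Common attributes: Employee1 ∩ Employee2 = {DeptID}.
Closure of {DeptID}: DeptID → City applies, adding City; City → Office applies, adding Office; Office, DeptID → EName applies, adding EName. So (DeptID)⁺ = {Office, DeptID, EName, City}.
This closure contains every attribute of Employee1, so Employee1 ∩ Employee2 → Employee1. The join is lossless.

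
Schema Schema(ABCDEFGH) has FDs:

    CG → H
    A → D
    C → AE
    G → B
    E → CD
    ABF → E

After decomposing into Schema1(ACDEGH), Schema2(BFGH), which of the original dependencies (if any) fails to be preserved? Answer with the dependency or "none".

Check ABF → E: no single fragment contains all of {ABEF}, and the restricted closure of {ABF} across the fragments never reaches {E}.
CG → H is preserved.
A → D is preserved.
C → AE is preserved.
G → B is preserved.
E → CD is preserved.

ABF → E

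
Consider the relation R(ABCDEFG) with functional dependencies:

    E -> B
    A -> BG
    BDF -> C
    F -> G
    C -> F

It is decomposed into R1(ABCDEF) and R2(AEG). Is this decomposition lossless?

Yes

Common attributes: R1 ∩ R2 = {AE}.
Closure of {AE}: E → B applies, adding B; A → BG applies, adding G. So (AE)⁺ = {ABEG}.
This closure contains every attribute of R2, so R1 ∩ R2 → R2. The join is lossless.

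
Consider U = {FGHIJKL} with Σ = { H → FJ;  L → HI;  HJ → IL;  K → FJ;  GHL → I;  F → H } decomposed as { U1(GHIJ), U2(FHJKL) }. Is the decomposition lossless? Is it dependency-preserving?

Lossless test: (HJ)⁺ = {FHIJL}, which is a superkey of neither fragment — lossy.
Dependency preservation: L → HI; HJ → IL; GHL → I are not contained in any single fragment, but the restricted closure of each left-hand side across the fragments still reaches the right-hand side; the remaining FDs each lie inside some fragment. All dependencies are preserved.

lossy but dependency-preserving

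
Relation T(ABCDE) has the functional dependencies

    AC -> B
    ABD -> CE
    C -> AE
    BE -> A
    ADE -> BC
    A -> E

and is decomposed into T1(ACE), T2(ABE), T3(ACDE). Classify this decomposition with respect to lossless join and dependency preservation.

Lossless test (chase): Rows 1 and 3 agree on AC; apply AC→B and equate their B entries. No row becomes fully distinguished — the join is lossy.
Dependency preservation: the restricted closure of {AC} across the fragments never reaches {B}, so AC → B cannot be enforced without a join — not preserved.

lossy and not dependency-preserving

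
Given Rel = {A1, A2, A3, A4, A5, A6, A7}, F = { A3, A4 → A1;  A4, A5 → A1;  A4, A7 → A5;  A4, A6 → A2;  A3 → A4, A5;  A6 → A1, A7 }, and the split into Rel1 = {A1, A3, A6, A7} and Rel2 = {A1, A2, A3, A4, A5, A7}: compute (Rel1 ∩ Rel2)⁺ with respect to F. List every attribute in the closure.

Rel1 ∩ Rel2 = {A1, A3, A7}.
A3 → A4, A5 applies, adding A4, A5
Closure: {A1, A3, A4, A5, A7}.

A1, A3, A4, A5, A7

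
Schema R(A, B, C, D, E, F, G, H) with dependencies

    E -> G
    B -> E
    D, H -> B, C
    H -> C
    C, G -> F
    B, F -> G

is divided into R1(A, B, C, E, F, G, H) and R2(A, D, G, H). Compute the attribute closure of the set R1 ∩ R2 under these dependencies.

A, C, F, G, H

R1 ∩ R2 = {A, G, H}.
H → C applies, adding C
C, G → F applies, adding F
Closure: {A, C, F, G, H}.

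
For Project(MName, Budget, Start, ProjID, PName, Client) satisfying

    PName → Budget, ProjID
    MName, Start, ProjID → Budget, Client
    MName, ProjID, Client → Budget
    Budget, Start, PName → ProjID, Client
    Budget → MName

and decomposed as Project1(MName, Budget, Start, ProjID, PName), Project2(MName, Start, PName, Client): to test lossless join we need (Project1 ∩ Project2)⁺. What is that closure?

Project1 ∩ Project2 = {MName, Start, PName}.
PName → Budget, ProjID applies, adding Budget, ProjID
MName, Start, ProjID → Budget, Client applies, adding Client
Closure: {MName, Budget, Start, ProjID, PName, Client}.

MName, Budget, Start, ProjID, PName, Client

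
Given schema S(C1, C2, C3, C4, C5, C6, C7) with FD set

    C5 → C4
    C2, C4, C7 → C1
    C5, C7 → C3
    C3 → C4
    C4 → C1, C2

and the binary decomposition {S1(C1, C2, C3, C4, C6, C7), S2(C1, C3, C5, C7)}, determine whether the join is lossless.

No

Common attributes: S1 ∩ S2 = {C1, C3, C7}.
Closure of {C1, C3, C7}: C3 → C4 applies, adding C4; C4 → C1, C2 applies, adding C2. So (C1, C3, C7)⁺ = {C1, C2, C3, C4, C7}.
The closure contains neither all of S1 = {C1, C2, C3, C4, C6, C7} nor all of S2 = {C1, C3, C5, C7}, so the common attributes are not a superkey of either fragment. The join is lossy.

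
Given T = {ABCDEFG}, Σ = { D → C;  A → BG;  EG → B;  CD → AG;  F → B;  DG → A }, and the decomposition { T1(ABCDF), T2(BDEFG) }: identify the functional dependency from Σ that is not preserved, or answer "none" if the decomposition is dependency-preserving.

Check A → BG: no single fragment contains all of {ABG}, and the restricted closure of {A} across the fragments never reaches {BG}.
D → C is preserved.
EG → B is preserved.
CD → AG is preserved.
F → B is preserved.
DG → A is preserved.

A → BG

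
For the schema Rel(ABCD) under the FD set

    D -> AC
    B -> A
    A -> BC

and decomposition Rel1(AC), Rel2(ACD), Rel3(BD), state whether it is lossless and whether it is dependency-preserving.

lossless but not dependency-preserving

Lossless test (chase): Rows 2 and 3 agree on D; apply D→AC and equate their AC entries. Rows 1 and 2 agree on A; apply A→BC and equate their BC entries. Rows 1 and 3 agree on A; apply A→BC and equate their BC entries. Row 2 is now all distinguished symbols — the join is lossless.
Dependency preservation: the restricted closure of {B} across the fragments never reaches {A}, so B → A cannot be enforced without a join — not preserved.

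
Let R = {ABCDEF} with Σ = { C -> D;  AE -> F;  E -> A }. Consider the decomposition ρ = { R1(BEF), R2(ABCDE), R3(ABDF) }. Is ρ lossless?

Yes

Chase test. Columns are ABCDEF; row i has aⱼ where attribute j ∈ Ri, else bᵢⱼ.
Initial tableau (one row per fragment):
  row 1: b11 a2 b13 b14 a5 a6
  row 2: a1 a2 a3 a4 a5 b26
  row 3: a1 a2 b33 a4 b35 a6
Rows 1 and 2 agree on E; apply E→A and equate their A entries.
Rows 1 and 2 agree on AE; apply AE→F and equate their F entries.
Row 2 is now all distinguished symbols — the join is lossless.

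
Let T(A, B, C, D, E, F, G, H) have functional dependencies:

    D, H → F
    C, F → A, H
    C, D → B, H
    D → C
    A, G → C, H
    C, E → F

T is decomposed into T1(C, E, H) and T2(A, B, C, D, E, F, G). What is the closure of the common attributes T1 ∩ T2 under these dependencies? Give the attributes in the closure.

A, C, E, F, H

T1 ∩ T2 = {C, E}.
C, E → F applies, adding F
C, F → A, H applies, adding A, H
Closure: {A, C, E, F, H}.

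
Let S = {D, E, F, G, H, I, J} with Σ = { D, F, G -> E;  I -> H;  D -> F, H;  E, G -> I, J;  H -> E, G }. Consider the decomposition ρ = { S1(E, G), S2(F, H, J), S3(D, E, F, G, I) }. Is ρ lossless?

Chase test. Columns are D, E, F, G, H, I, J; row i has aⱼ where attribute j ∈ Si, else bᵢⱼ.
Initial tableau (one row per fragment):
  row 1: b11 a2 b13 a4 b15 b16 b17
  row 2: b21 b22 a3 b24 a5 b26 a7
  row 3: a1 a2 a3 a4 b35 a6 b37
Rows 1 and 3 agree on E, G; apply E, G→I, J and equate their I, J entries.
Rows 1 and 3 agree on I; apply I→H and equate their H entries.
No row becomes fully distinguished — the join is lossy.

No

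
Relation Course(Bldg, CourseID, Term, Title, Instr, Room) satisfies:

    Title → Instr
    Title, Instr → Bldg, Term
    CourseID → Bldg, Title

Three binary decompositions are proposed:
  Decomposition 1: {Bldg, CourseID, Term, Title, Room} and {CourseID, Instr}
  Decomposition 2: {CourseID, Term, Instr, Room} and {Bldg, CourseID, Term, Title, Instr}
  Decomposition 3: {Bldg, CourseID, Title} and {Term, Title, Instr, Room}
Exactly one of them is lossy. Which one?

Decomposition 3

Decomposition 1: common = {CourseID}, closure = {Bldg, CourseID, Term, Title, Instr} → lossless.
Decomposition 2: common = {CourseID, Term, Instr}, closure = {Bldg, CourseID, Term, Title, Instr} → lossless.
Decomposition 3: common = {Title}, closure = {Bldg, Term, Title, Instr} → lossy.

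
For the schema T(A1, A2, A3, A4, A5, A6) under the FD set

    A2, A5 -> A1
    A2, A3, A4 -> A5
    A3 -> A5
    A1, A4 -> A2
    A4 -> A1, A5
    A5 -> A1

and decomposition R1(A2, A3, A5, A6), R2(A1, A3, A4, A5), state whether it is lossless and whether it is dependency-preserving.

Lossless test: (A3, A5)⁺ = {A1, A3, A5}, which is a superkey of neither fragment — lossy.
Dependency preservation: the restricted closure of {A1, A4} across the fragments never reaches {A2}, so A1, A4 → A2 cannot be enforced without a join — not preserved.

lossy and not dependency-preserving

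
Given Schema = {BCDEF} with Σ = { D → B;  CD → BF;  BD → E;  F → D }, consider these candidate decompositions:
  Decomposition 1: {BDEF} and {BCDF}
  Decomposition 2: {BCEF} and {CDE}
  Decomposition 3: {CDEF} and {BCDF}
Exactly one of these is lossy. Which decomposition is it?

Decomposition 1: common = {BDF}, closure = {BDEF} → lossless.
Decomposition 2: common = {CE}, closure = {CE} → lossy.
Decomposition 3: common = {CDF}, closure = {BCDEF} → lossless.

Decomposition 2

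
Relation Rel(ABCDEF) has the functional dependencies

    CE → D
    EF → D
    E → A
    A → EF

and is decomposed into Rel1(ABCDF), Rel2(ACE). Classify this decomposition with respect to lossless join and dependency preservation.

lossless and dependency-preserving

Lossless test: (AC)⁺ = {ACDEF}, which contains all of one fragment — lossless.
Dependency preservation: CE → D; EF → D; A → EF are not contained in any single fragment, but the restricted closure of each left-hand side across the fragments still reaches the right-hand side; the remaining FDs each lie inside some fragment. All dependencies are preserved.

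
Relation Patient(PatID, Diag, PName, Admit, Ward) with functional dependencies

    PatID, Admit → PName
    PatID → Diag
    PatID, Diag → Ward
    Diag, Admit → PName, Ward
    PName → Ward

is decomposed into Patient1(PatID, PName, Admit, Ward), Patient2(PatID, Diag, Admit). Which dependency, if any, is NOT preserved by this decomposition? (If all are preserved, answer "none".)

Diag, Admit → PName, Ward

Check Diag, Admit → PName, Ward: no single fragment contains all of {Diag, PName, Admit, Ward}, and the restricted closure of {Diag, Admit} across the fragments never reaches {PName, Ward}.
PatID, Admit → PName is preserved.
PatID → Diag is preserved.
PatID, Diag → Ward is preserved.
PName → Ward is preserved.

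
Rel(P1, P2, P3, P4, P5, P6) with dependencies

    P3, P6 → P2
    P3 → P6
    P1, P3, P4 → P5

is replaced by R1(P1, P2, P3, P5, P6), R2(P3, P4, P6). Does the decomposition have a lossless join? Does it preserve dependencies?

Lossless test: (P3, P6)⁺ = {P2, P3, P6}, which is a superkey of neither fragment — lossy.
Dependency preservation: the restricted closure of {P1, P3, P4} across the fragments never reaches {P5}, so P1, P3, P4 → P5 cannot be enforced without a join — not preserved.

lossy and not dependency-preserving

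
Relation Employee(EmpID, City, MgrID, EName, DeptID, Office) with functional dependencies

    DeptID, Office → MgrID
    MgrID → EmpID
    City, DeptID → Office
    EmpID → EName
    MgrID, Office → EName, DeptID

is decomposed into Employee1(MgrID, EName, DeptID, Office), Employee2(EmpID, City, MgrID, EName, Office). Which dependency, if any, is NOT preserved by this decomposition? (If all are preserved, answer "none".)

Check City, DeptID → Office: no single fragment contains all of {City, DeptID, Office}, and the restricted closure of {City, DeptID} across the fragments never reaches {Office}.
DeptID, Office → MgrID is preserved.
MgrID → EmpID is preserved.
EmpID → EName is preserved.
MgrID, Office → EName, DeptID is preserved.

City, DeptID → Office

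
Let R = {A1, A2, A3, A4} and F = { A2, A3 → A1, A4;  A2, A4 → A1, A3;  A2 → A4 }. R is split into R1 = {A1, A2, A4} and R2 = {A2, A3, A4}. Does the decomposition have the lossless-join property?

Yes

Common attributes: R1 ∩ R2 = {A2, A4}.
Closure of {A2, A4}: A2, A4 → A1, A3 applies, adding A1, A3. So (A2, A4)⁺ = {A1, A2, A3, A4}.
This closure contains every attribute of R1, so R1 ∩ R2 → R1. The join is lossless.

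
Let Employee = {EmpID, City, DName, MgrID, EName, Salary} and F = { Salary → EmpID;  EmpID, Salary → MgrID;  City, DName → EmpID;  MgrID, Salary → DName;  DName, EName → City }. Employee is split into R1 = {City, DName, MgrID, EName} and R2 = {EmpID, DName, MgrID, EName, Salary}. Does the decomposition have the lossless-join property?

Common attributes: R1 ∩ R2 = {DName, MgrID, EName}.
Closure of {DName, MgrID, EName}: DName, EName → City applies, adding City; City, DName → EmpID applies, adding EmpID. So (DName, MgrID, EName)⁺ = {EmpID, City, DName, MgrID, EName}.
This closure contains every attribute of R1, so R1 ∩ R2 → R1. The join is lossless.

Yes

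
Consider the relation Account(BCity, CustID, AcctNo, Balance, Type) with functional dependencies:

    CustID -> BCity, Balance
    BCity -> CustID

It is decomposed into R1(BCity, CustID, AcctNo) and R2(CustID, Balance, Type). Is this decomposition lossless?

No

Common attributes: R1 ∩ R2 = {CustID}.
Closure of {CustID}: CustID → BCity, Balance applies, adding BCity, Balance. So (CustID)⁺ = {BCity, CustID, Balance}.
The closure contains neither all of R1 = {BCity, CustID, AcctNo} nor all of R2 = {CustID, Balance, Type}, so the common attributes are not a superkey of either fragment. The join is lossy.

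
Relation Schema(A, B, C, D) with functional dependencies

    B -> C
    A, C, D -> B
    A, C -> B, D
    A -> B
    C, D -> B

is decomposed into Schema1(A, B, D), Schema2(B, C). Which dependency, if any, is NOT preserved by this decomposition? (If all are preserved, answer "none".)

C, D -> B

Check C, D → B: no single fragment contains all of {B, C, D}, and the restricted closure of {C, D} across the fragments never reaches {B}.
B → C is preserved.
A, C, D → B is preserved.
A, C → B, D is preserved.
A → B is preserved.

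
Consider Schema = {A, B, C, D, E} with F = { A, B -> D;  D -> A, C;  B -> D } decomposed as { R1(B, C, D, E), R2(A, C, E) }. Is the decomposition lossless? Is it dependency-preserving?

Lossless test: (C, E)⁺ = {C, E}, which is a superkey of neither fragment — lossy.
Dependency preservation: the restricted closure of {D} across the fragments never reaches {A, C}, so D → A, C cannot be enforced without a join — not preserved.

lossy and not dependency-preserving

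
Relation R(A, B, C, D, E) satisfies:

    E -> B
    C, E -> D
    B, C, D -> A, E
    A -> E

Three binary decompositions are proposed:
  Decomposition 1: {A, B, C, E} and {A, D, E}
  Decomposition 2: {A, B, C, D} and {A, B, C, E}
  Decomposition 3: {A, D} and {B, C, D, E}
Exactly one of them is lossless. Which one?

Decomposition 1: common = {A, E}, closure = {A, B, E} → lossy.
Decomposition 2: common = {A, B, C}, closure = {A, B, C, D, E} → lossless.
Decomposition 3: common = {D}, closure = {D} → lossy.

Decomposition 2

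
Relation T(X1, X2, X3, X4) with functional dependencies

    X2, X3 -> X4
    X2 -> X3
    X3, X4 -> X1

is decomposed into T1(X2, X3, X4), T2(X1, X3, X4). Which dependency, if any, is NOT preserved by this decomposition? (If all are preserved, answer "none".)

X2, X3 → X4 lies within T1.
X2 → X3 lies within T1.
X3, X4 → X1 lies within T2.
Every dependency is enforceable on the fragments, so the decomposition is dependency-preserving.

none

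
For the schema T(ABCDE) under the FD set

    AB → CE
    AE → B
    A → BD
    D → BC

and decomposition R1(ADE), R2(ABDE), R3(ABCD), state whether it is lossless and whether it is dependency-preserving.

Lossless test (chase): Rows 2 and 3 agree on AB; apply AB→CE and equate their CE entries. Rows 1 and 2 agree on AE; apply AE→B and equate their B entries. Rows 1 and 2 agree on D; apply D→BC and equate their BC entries. Row 1 is now all distinguished symbols — the join is lossless.
Dependency preservation: AB → CE is not contained in any single fragment, but the restricted closure of its left-hand side across the fragments still reaches the right-hand side; the remaining FDs each lie inside some fragment. All dependencies are preserved.

lossless and dependency-preserving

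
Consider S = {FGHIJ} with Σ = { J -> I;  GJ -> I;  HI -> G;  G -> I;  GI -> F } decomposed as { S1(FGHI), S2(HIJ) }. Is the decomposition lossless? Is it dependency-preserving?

Lossless test: (HI)⁺ = {FGHI}, which contains all of one fragment — lossless.
Dependency preservation: GJ → I is not contained in any single fragment, but the restricted closure of its left-hand side across the fragments still reaches the right-hand side; the remaining FDs each lie inside some fragment. All dependencies are preserved.

lossless and dependency-preserving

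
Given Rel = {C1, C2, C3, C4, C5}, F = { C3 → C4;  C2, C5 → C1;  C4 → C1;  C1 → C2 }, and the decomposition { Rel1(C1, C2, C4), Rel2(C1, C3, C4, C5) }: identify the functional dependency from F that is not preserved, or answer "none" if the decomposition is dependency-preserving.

C2, C5 → C1

Check C2, C5 → C1: no single fragment contains all of {C1, C2, C5}, and the restricted closure of {C2, C5} across the fragments never reaches {C1}.
C3 → C4 is preserved.
C4 → C1 is preserved.
C1 → C2 is preserved.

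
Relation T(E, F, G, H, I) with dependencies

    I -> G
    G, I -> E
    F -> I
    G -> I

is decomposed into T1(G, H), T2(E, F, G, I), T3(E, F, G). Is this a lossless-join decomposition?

No

Chase test. Columns are E, F, G, H, I; row i has aⱼ where attribute j ∈ Ti, else bᵢⱼ.
Initial tableau (one row per fragment):
  row 1: b11 b12 a3 a4 b15
  row 2: a1 a2 a3 b24 a5
  row 3: a1 a2 a3 b34 b35
Rows 2 and 3 agree on F; apply F→I and equate their I entries.
Rows 1 and 2 agree on G; apply G→I and equate their I entries.
Rows 1 and 2 agree on G, I; apply G, I→E and equate their E entries.
No row becomes fully distinguished — the join is lossy.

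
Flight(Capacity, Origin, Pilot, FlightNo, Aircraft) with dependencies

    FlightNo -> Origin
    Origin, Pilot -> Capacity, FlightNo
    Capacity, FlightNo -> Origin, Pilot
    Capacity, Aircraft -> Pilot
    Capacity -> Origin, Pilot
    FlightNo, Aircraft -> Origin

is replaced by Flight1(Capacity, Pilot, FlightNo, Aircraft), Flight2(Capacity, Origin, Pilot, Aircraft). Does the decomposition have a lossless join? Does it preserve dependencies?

Lossless test: (Capacity, Pilot, Aircraft)⁺ = {Capacity, Origin, Pilot, FlightNo, Aircraft}, which contains all of one fragment — lossless.
Dependency preservation: the restricted closure of {FlightNo} across the fragments never reaches {Origin}, so FlightNo → Origin cannot be enforced without a join — not preserved.

lossless but not dependency-preserving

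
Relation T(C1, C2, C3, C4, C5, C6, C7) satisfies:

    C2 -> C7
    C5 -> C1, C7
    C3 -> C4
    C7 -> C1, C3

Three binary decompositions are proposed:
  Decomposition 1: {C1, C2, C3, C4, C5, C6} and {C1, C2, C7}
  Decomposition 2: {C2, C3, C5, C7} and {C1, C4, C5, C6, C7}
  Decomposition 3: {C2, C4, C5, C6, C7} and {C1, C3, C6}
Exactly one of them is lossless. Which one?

Decomposition 1

Decomposition 1: common = {C1, C2}, closure = {C1, C2, C3, C4, C7} → lossless.
Decomposition 2: common = {C5, C7}, closure = {C1, C3, C4, C5, C7} → lossy.
Decomposition 3: common = {C6}, closure = {C6} → lossy.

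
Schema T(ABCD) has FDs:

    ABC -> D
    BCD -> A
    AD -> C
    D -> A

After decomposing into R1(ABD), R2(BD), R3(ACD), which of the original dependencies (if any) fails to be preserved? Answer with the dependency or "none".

ABC -> D

Check ABC → D: no single fragment contains all of {ABCD}, and the restricted closure of {ABC} across the fragments never reaches {D}.
BCD → A is preserved.
AD → C is preserved.
D → A is preserved.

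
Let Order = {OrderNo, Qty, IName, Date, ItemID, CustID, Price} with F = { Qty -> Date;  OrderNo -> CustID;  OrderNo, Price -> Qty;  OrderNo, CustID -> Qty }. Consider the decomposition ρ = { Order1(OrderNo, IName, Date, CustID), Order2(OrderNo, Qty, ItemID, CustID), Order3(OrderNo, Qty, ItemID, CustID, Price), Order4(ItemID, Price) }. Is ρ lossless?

No

Chase test. Columns are OrderNo, Qty, IName, Date, ItemID, CustID, Price; row i has aⱼ where attribute j ∈ Orderi, else bᵢⱼ.
Initial tableau (one row per fragment):
  row 1: a1 b12 a3 a4 b15 a6 b17
  row 2: a1 a2 b23 b24 a5 a6 b27
  row 3: a1 a2 b33 b34 a5 a6 a7
  row 4: b41 b42 b43 b44 a5 b46 a7
Rows 2 and 3 agree on Qty; apply Qty→Date and equate their Date entries.
Rows 1 and 2 agree on OrderNo, CustID; apply OrderNo, CustID→Qty and equate their Qty entries.
Rows 1 and 2 agree on Qty; apply Qty→Date and equate their Date entries.
No row becomes fully distinguished — the join is lossy.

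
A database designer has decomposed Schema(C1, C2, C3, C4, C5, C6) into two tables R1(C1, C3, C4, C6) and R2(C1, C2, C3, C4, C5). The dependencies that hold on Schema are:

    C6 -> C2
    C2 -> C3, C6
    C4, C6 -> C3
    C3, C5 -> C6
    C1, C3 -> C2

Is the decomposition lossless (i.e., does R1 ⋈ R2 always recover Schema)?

Yes

Common attributes: R1 ∩ R2 = {C1, C3, C4}.
Closure of {C1, C3, C4}: C1, C3 → C2 applies, adding C2; C2 → C3, C6 applies, adding C6. So (C1, C3, C4)⁺ = {C1, C2, C3, C4, C6}.
This closure contains every attribute of R1, so R1 ∩ R2 → R1. The join is lossless.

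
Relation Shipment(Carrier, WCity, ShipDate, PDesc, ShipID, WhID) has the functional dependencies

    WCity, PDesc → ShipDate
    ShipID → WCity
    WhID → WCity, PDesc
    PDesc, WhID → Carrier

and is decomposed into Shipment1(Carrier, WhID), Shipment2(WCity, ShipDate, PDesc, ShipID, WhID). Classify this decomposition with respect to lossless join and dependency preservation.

lossless and dependency-preserving

Lossless test: (WhID)⁺ = {Carrier, WCity, ShipDate, PDesc, WhID}, which contains all of one fragment — lossless.
Dependency preservation: PDesc, WhID → Carrier is not contained in any single fragment, but the restricted closure of its left-hand side across the fragments still reaches the right-hand side; the remaining FDs each lie inside some fragment. All dependencies are preserved.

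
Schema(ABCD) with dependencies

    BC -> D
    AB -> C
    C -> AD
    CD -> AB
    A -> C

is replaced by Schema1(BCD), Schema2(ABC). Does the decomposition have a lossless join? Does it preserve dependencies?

Lossless test: (BC)⁺ = {ABCD}, which contains all of one fragment — lossless.
Dependency preservation: C → AD; CD → AB are not contained in any single fragment, but the restricted closure of each left-hand side across the fragments still reaches the right-hand side; the remaining FDs each lie inside some fragment. All dependencies are preserved.

lossless and dependency-preserving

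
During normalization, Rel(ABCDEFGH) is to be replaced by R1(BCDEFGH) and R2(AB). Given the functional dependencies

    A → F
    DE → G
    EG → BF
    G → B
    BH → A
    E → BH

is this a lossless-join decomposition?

Common attributes: R1 ∩ R2 = {B}.
No dependency enlarges {B}, so (B)⁺ = {B}.
The closure contains neither all of R1 = {BCDEFGH} nor all of R2 = {AB}, so the common attributes are not a superkey of either fragment. The join is lossy.

No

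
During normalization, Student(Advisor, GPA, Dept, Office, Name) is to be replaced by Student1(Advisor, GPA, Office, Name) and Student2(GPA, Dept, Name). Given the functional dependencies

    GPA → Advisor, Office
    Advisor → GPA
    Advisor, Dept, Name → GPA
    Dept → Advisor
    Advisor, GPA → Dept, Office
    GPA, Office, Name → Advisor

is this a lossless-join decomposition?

Common attributes: Student1 ∩ Student2 = {GPA, Name}.
Closure of {GPA, Name}: GPA → Advisor, Office applies, adding Advisor, Office; Advisor, GPA → Dept, Office applies, adding Dept. So (GPA, Name)⁺ = {Advisor, GPA, Dept, Office, Name}.
This closure contains every attribute of Student1, so Student1 ∩ Student2 → Student1. The join is lossless.

Yes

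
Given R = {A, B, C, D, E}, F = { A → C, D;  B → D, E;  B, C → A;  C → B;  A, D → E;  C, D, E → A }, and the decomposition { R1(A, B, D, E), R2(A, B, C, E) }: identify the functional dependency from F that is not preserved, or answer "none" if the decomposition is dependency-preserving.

none

A → C, D: restricted closure across fragments reaches C, D.
B → D, E lies within R1.
B, C → A lies within R2.
C → B lies within R2.
A, D → E lies within R1.
C, D, E → A: restricted closure across fragments reaches A.
Every dependency is enforceable on the fragments, so the decomposition is dependency-preserving.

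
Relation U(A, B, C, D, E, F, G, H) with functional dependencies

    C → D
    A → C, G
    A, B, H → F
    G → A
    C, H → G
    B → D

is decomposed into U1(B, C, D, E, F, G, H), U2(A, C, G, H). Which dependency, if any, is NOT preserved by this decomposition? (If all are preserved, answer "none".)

none

C → D lies within U1.
A → C, G lies within U2.
A, B, H → F: restricted closure across fragments reaches F.
G → A lies within U2.
C, H → G lies within U1.
B → D lies within U1.
Every dependency is enforceable on the fragments, so the decomposition is dependency-preserving.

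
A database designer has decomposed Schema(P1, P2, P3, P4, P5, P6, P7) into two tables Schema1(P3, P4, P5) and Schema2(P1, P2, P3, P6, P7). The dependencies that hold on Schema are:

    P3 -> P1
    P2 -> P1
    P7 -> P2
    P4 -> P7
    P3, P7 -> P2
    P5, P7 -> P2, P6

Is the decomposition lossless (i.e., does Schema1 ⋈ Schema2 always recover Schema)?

Common attributes: Schema1 ∩ Schema2 = {P3}.
Closure of {P3}: P3 → P1 applies, adding P1. So (P3)⁺ = {P1, P3}.
The closure contains neither all of Schema1 = {P3, P4, P5} nor all of Schema2 = {P1, P2, P3, P6, P7}, so the common attributes are not a superkey of either fragment. The join is lossy.

No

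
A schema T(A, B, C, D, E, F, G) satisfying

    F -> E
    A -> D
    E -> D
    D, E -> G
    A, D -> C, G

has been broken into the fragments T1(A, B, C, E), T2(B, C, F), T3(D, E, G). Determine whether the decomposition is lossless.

No

Chase test. Columns are A, B, C, D, E, F, G; row i has aⱼ where attribute j ∈ Ti, else bᵢⱼ.
Initial tableau (one row per fragment):
  row 1: a1 a2 a3 b14 a5 b16 b17
  row 2: b21 a2 a3 b24 b25 a6 b27
  row 3: b31 b32 b33 a4 a5 b36 a7
Rows 1 and 3 agree on E; apply E→D and equate their D entries.
Rows 1 and 3 agree on D, E; apply D, E→G and equate their G entries.
No row becomes fully distinguished — the join is lossy.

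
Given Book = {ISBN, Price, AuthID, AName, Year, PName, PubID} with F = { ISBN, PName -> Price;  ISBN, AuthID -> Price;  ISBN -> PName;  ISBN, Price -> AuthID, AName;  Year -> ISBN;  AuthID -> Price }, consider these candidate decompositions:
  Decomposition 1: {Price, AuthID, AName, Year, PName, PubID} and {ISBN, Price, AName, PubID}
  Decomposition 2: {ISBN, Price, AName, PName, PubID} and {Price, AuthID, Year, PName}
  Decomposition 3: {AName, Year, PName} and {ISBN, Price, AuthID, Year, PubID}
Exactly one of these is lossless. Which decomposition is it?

Decomposition 3

Decomposition 1: common = {Price, AName, PubID}, closure = {Price, AName, PubID} → lossy.
Decomposition 2: common = {Price, PName}, closure = {Price, PName} → lossy.
Decomposition 3: common = {Year}, closure = {ISBN, Price, AuthID, AName, Year, PName} → lossless.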